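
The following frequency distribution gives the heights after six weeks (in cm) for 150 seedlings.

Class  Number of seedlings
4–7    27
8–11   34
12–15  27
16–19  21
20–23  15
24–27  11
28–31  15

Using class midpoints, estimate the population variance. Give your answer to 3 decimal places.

Midpoints: 5.5, 9.5, 13.5, 17.5, 21.5, 25.5, 29.5
n = 150, Σfm = 2249, mean = 14.9933
Σfm² = 42377.5
Σf(m − x̄)² = Σfm² − (Σfm)²/n = 42377.5 − 2249²/150 = 8657.4933
Population variance = 8657.4933 / 150 = 57.7166

57.717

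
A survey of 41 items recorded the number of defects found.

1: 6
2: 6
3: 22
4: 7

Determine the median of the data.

3

Cumulative frequencies: 6, 12, 34, 41
n = 41, so the median is the value in position (n+1)/2 = 21.
Position 21 falls at value 3.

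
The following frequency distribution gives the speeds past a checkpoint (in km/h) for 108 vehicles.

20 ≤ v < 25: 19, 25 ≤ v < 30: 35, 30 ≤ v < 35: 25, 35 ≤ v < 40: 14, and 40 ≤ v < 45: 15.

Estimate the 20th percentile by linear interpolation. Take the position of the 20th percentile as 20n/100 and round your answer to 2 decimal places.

25.37

Cumulative frequencies: 19, 54, 79, 93, 108
n = 108; position = 20n/100 = 21.6.
This falls in the class 25 ≤ v < 30: L = 25, F = 19, f = 35, h = 5.
20th percentile ≈ 25 + ((21.6 − 19) / 35) × 5 = 25.3714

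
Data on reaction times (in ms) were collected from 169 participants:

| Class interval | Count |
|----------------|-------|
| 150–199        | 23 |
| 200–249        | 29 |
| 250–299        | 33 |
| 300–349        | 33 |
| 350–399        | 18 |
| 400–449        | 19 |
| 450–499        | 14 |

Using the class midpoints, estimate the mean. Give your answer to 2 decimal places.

Midpoints: 174.5, 224.5, 274.5, 324.5, 374.5, 424.5, 474.5
Σfm = 23×174.5 + 29×224.5 + 33×274.5 + 33×324.5 + 18×374.5 + 19×424.5 + 14×474.5 = 51740.5
n = Σf = 169
Mean = 51740.5 / 169 = 306.1568

306.16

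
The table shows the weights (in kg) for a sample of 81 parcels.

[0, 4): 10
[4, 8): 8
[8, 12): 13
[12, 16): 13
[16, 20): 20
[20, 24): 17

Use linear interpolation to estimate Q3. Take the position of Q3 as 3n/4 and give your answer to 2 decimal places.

19.35

Cumulative frequencies: 10, 18, 31, 44, 64, 81
n = 81; position = 3n/4 = 60.75.
This falls in the class [16, 20): L = 16, F = 44, f = 20, h = 4.
Upper quartile ≈ 16 + ((60.75 − 44) / 20) × 4 = 19.3500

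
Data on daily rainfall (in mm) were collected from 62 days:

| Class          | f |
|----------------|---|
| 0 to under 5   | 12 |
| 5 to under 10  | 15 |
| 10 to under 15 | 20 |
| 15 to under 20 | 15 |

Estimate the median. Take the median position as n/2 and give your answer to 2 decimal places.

Cumulative frequencies: 12, 27, 47, 62
n = 62; position = n/2 = 31.
This falls in the class 10 to under 15: L = 10, F = 27, f = 20, h = 5.
Median ≈ 10 + ((31 − 27) / 20) × 5 = 11.0000

11.00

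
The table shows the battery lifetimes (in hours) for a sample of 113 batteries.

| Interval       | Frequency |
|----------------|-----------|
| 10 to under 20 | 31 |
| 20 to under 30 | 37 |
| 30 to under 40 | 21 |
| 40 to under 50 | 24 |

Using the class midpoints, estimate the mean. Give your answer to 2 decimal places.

28.36

Midpoints: 15, 25, 35, 45
Σfm = 31×15 + 37×25 + 21×35 + 24×45 = 3205
n = Σf = 113
Mean = 3205 / 113 = 28.3628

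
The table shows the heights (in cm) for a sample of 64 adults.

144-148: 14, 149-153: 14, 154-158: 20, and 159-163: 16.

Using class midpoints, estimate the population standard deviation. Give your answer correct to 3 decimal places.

5.428

Midpoints: 146, 151, 156, 161
n = 64, Σfm = 9854, mean = 153.9688
Σfm² = 1519094
Σf(m − x̄)² = Σfm² − (Σfm)²/n = 1519094 − 9854²/64 = 1885.9375
Population variance = 1885.9375 / 64 = 29.4678
Standard deviation = √29.4678 = 5.4284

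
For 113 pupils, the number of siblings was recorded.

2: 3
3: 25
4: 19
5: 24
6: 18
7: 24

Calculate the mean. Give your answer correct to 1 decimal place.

Values: 2, 3, 4, 5, 6, 7
Σfx = 3×2 + 25×3 + 19×4 + 24×5 + 18×6 + 24×7 = 553
n = Σf = 113
Mean = 553 / 113 = 4.8938

4.9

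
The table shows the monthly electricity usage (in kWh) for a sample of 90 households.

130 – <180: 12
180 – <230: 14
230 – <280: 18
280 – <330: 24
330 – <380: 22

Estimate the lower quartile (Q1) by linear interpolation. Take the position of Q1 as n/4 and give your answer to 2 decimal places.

217.50

Cumulative frequencies: 12, 26, 44, 68, 90
n = 90; position = n/4 = 22.5.
This falls in the class 180 – <230: L = 180, F = 12, f = 14, h = 50.
Lower quartile ≈ 180 + ((22.5 − 12) / 14) × 50 = 217.5000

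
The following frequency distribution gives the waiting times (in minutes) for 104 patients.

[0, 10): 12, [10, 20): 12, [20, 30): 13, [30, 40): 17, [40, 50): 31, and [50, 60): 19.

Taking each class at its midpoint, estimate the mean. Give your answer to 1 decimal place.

34.6

Midpoints: 5, 15, 25, 35, 45, 55
Σfm = 12×5 + 12×15 + 13×25 + 17×35 + 31×45 + 19×55 = 3600
n = Σf = 104
Mean = 3600 / 104 = 34.6154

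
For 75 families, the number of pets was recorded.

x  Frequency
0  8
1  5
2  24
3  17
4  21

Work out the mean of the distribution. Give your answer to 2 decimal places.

Values: 0, 1, 2, 3, 4
Σfx = 8×0 + 5×1 + 24×2 + 17×3 + 21×4 = 188
n = Σf = 75
Mean = 188 / 75 = 2.5067

2.51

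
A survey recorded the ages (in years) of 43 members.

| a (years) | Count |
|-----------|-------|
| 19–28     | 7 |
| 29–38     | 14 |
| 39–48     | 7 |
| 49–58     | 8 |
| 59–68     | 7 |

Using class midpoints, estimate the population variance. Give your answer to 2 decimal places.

Midpoints: 23.5, 33.5, 43.5, 53.5, 63.5
n = 43, Σfm = 1810.5, mean = 42.1047
Σfm² = 83946.75
Σf(m − x̄)² = Σfm² − (Σfm)²/n = 83946.75 − 1810.5²/43 = 7716.2791
Population variance = 7716.2791 / 43 = 179.4484

179.45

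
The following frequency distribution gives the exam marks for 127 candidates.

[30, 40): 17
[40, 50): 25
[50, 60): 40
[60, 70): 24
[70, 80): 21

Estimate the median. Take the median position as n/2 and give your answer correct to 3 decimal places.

55.375

Cumulative frequencies: 17, 42, 82, 106, 127
n = 127; position = n/2 = 63.5.
This falls in the class [50, 60): L = 50, F = 42, f = 40, h = 10.
Median ≈ 50 + ((63.5 − 42) / 40) × 10 = 55.3750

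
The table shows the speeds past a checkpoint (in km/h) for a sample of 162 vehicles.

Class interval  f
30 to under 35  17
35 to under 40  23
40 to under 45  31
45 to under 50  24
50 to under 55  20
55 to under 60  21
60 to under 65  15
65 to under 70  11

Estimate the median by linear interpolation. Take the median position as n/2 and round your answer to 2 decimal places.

47.08

Cumulative frequencies: 17, 40, 71, 95, 115, 136, 151, 162
n = 162; position = n/2 = 81.
This falls in the class 45 to under 50: L = 45, F = 71, f = 24, h = 5.
Median ≈ 45 + ((81 − 71) / 24) × 5 = 47.0833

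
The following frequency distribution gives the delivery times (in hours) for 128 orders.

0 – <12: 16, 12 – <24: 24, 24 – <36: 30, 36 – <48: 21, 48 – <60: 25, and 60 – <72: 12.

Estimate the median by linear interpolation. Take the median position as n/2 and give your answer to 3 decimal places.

Cumulative frequencies: 16, 40, 70, 91, 116, 128
n = 128; position = n/2 = 64.
This falls in the class 24 – <36: L = 24, F = 40, f = 30, h = 12.
Median ≈ 24 + ((64 − 40) / 30) × 12 = 33.6000

33.600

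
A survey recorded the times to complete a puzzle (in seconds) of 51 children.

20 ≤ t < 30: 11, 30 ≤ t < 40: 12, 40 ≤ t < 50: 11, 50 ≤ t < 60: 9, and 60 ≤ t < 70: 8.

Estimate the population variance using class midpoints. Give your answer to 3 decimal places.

187.082

Midpoints: 25, 35, 45, 55, 65
n = 51, Σfm = 2205, mean = 43.2353
Σfm² = 104875
Σf(m − x̄)² = Σfm² − (Σfm)²/n = 104875 − 2205²/51 = 9541.1765
Population variance = 9541.1765 / 51 = 187.0819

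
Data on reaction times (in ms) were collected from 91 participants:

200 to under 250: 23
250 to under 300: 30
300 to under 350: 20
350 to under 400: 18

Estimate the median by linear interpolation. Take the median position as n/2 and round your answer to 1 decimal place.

287.5

Cumulative frequencies: 23, 53, 73, 91
n = 91; position = n/2 = 45.5.
This falls in the class 250 to under 300: L = 250, F = 23, f = 30, h = 50.
Median ≈ 250 + ((45.5 − 23) / 30) × 50 = 287.5000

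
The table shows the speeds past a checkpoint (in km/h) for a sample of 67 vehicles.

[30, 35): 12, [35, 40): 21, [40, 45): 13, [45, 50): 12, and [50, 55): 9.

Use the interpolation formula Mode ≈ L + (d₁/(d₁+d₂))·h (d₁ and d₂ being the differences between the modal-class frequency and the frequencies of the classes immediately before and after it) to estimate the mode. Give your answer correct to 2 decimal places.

Modal class: [35, 40) (highest frequency 21).
d₁ = 21 − 12 = 9, d₂ = 21 − 13 = 8
Mode ≈ 35 + (9/(9+8)) × 5 = 35 + 2.6471 = 37.6471

37.65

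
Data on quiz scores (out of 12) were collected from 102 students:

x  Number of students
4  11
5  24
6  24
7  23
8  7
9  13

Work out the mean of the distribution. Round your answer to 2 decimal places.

Values: 4, 5, 6, 7, 8, 9
Σfx = 11×4 + 24×5 + 24×6 + 23×7 + 7×8 + 13×9 = 642
n = Σf = 102
Mean = 642 / 102 = 6.2941

6.29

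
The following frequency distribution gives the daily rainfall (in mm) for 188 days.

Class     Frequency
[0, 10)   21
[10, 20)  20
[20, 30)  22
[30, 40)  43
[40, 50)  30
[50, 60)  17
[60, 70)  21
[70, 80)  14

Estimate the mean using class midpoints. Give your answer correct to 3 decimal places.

38.085

Midpoints: 5, 15, 25, 35, 45, 55, 65, 75
Σfm = 21×5 + 20×15 + 22×25 + 43×35 + 30×45 + 17×55 + 21×65 + 14×75 = 7160
n = Σf = 188
Mean = 7160 / 188 = 38.0851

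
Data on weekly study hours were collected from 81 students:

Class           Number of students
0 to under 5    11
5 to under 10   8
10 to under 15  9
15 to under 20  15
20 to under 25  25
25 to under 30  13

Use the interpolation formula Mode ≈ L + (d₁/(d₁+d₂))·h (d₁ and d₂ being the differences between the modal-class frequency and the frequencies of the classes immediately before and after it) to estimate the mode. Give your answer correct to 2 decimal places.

22.27

Modal class: 20 to under 25 (highest frequency 25).
d₁ = 25 − 15 = 10, d₂ = 25 − 13 = 12
Mode ≈ 20 + (10/(10+12)) × 5 = 20 + 2.2727 = 22.2727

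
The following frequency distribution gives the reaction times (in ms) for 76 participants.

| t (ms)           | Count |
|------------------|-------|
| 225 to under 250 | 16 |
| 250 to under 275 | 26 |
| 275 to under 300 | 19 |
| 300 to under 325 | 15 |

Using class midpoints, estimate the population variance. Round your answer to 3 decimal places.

Midpoints: 237.5, 262.5, 287.5, 312.5
n = 76, Σfm = 20775, mean = 273.3553
Σfm² = 5729375
Σf(m − x̄)² = Σfm² − (Σfm)²/n = 5729375 − 20775²/76 = 50419.4079
Population variance = 50419.4079 / 76 = 663.4133

663.413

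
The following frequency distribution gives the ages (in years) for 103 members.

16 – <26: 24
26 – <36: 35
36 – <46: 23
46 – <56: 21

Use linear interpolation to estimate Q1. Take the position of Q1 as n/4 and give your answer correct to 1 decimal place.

26.5

Cumulative frequencies: 24, 59, 82, 103
n = 103; position = n/4 = 25.75.
This falls in the class 26 – <36: L = 26, F = 24, f = 35, h = 10.
Lower quartile ≈ 26 + ((25.75 − 24) / 35) × 10 = 26.5000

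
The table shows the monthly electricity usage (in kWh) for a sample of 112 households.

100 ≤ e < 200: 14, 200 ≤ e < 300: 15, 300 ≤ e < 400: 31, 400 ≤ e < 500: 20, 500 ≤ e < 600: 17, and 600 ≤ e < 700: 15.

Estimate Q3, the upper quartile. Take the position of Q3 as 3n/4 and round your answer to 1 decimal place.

523.5

Cumulative frequencies: 14, 29, 60, 80, 97, 112
n = 112; position = 3n/4 = 84.
This falls in the class 500 ≤ e < 600: L = 500, F = 80, f = 17, h = 100.
Upper quartile ≈ 500 + ((84 − 80) / 17) × 100 = 523.5294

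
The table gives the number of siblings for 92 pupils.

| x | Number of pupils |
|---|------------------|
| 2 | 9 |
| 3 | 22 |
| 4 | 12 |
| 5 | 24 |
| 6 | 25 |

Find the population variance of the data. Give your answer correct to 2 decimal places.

Values: 2, 3, 4, 5, 6
n = 92, Σfx = 402, mean = 4.3696
Σfx² = 1926
Σf(x − x̄)² = Σfx² − (Σfx)²/n = 1926 − 402²/92 = 169.4348
Population variance = 169.4348 / 92 = 1.8417

1.84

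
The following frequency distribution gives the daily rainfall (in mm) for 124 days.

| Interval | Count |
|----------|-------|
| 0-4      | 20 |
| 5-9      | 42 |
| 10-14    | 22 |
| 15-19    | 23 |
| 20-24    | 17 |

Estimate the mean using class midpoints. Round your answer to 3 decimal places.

10.992

Midpoints: 2, 7, 12, 17, 22
Σfm = 20×2 + 42×7 + 22×12 + 23×17 + 17×22 = 1363
n = Σf = 124
Mean = 1363 / 124 = 10.9919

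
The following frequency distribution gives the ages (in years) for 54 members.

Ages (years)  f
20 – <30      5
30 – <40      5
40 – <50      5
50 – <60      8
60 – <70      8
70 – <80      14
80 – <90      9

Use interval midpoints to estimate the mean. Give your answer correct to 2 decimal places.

Midpoints: 25, 35, 45, 55, 65, 75, 85
Σfm = 5×25 + 5×35 + 5×45 + 8×55 + 8×65 + 14×75 + 9×85 = 3300
n = Σf = 54
Mean = 3300 / 54 = 61.1111

61.11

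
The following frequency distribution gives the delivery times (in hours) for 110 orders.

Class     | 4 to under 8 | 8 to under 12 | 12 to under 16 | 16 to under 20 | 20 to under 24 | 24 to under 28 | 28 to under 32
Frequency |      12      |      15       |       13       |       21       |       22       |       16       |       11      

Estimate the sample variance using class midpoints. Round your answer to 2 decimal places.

Midpoints: 6, 10, 14, 18, 22, 26, 30
n = 110, Σfm = 2012, mean = 18.2909
Σfm² = 42648
Σf(m − x̄)² = Σfm² − (Σfm)²/n = 42648 − 2012²/110 = 5846.6909
Sample variance = 5846.6909 / 109 = 53.6394

53.64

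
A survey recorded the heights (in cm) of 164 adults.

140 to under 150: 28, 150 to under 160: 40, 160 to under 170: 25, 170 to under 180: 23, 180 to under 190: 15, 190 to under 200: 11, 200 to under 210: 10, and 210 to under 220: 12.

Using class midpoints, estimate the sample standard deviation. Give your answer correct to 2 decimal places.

21.37

Midpoints: 145, 155, 165, 175, 185, 195, 205, 215
n = 164, Σfm = 27960, mean = 170.4878
Σfm² = 4841300
Σf(m − x̄)² = Σfm² − (Σfm)²/n = 4841300 − 27960²/164 = 74460.9756
Sample variance = 74460.9756 / 163 = 456.8158
Standard deviation = √456.8158 = 21.3732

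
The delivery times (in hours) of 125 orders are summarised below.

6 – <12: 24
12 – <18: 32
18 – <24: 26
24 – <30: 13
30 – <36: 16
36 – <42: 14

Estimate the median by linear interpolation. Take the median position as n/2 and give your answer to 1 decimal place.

Cumulative frequencies: 24, 56, 82, 95, 111, 125
n = 125; position = n/2 = 62.5.
This falls in the class 18 – <24: L = 18, F = 56, f = 26, h = 6.
Median ≈ 18 + ((62.5 − 56) / 26) × 6 = 19.5000

19.5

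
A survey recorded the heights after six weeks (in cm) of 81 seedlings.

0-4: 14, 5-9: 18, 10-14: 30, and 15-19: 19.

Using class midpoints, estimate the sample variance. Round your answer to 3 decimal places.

Midpoints: 2, 7, 12, 17
n = 81, Σfm = 837, mean = 10.3333
Σfm² = 10749
Σf(m − x̄)² = Σfm² − (Σfm)²/n = 10749 − 837²/81 = 2100.0000
Sample variance = 2100.0000 / 80 = 26.2500

26.250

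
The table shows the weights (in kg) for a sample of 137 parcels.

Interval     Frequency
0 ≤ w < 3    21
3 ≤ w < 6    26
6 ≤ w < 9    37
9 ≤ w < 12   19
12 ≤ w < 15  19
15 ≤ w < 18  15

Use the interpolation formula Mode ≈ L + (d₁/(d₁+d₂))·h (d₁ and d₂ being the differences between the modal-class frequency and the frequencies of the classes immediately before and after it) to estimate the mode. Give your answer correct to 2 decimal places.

7.14

Modal class: 6 ≤ w < 9 (highest frequency 37).
d₁ = 37 − 26 = 11, d₂ = 37 − 19 = 18
Mode ≈ 6 + (11/(11+18)) × 3 = 6 + 1.1379 = 7.1379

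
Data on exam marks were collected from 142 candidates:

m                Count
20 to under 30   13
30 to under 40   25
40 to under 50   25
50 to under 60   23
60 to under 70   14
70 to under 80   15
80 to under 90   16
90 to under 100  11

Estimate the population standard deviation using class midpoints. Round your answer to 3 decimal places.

21.107

Midpoints: 25, 35, 45, 55, 65, 75, 85, 95
n = 142, Σfm = 8030, mean = 56.5493
Σfm² = 517350
Σf(m − x̄)² = Σfm² − (Σfm)²/n = 517350 − 8030²/142 = 63259.1549
Population variance = 63259.1549 / 142 = 445.4870
Standard deviation = √445.4870 = 21.1066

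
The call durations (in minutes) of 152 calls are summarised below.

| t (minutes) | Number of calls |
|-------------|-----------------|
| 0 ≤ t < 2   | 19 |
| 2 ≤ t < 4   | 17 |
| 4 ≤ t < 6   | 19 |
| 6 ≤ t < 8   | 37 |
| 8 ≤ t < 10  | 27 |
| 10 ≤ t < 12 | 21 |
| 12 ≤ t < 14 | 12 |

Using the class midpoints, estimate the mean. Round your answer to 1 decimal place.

Midpoints: 1, 3, 5, 7, 9, 11, 13
Σfm = 19×1 + 17×3 + 19×5 + 37×7 + 27×9 + 21×11 + 12×13 = 1054
n = Σf = 152
Mean = 1054 / 152 = 6.9342

6.9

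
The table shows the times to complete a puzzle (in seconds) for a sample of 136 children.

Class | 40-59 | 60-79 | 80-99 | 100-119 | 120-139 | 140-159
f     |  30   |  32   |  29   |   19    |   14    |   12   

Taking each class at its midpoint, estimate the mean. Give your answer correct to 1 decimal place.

Midpoints: 49.5, 69.5, 89.5, 109.5, 129.5, 149.5
Σfm = 30×49.5 + 32×69.5 + 29×89.5 + 19×109.5 + 14×129.5 + 12×149.5 = 11992
n = Σf = 136
Mean = 11992 / 136 = 88.1765

88.2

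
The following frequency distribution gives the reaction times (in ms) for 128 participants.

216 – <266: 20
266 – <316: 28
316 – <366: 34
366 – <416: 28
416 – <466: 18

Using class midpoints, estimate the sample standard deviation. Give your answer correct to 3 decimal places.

63.969

Midpoints: 241, 291, 341, 391, 441
n = 128, Σfm = 43448, mean = 339.4375
Σfm² = 15267568
Σf(m − x̄)² = Σfm² − (Σfm)²/n = 15267568 − 43448²/128 = 519687.5000
Sample variance = 519687.5000 / 127 = 4092.0276
Standard deviation = √4092.0276 = 63.9690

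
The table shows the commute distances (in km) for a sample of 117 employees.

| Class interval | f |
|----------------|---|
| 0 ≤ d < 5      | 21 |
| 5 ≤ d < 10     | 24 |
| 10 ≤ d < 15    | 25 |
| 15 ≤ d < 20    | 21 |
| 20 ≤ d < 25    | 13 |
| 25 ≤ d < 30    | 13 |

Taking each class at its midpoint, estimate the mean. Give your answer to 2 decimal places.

Midpoints: 2.5, 7.5, 12.5, 17.5, 22.5, 27.5
Σfm = 21×2.5 + 24×7.5 + 25×12.5 + 21×17.5 + 13×22.5 + 13×27.5 = 1562.5
n = Σf = 117
Mean = 1562.5 / 117 = 13.3547

13.35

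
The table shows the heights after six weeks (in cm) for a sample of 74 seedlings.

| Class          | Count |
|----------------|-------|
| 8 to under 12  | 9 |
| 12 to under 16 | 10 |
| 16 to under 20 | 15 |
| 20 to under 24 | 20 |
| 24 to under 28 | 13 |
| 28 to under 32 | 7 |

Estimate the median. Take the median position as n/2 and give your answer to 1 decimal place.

Cumulative frequencies: 9, 19, 34, 54, 67, 74
n = 74; position = n/2 = 37.
This falls in the class 20 to under 24: L = 20, F = 34, f = 20, h = 4.
Median ≈ 20 + ((37 − 34) / 20) × 4 = 20.6000

20.6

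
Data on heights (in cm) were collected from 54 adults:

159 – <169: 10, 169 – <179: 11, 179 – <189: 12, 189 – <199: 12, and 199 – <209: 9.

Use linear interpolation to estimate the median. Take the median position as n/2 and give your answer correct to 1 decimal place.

184.0

Cumulative frequencies: 10, 21, 33, 45, 54
n = 54; position = n/2 = 27.
This falls in the class 179 – <189: L = 179, F = 21, f = 12, h = 10.
Median ≈ 179 + ((27 − 21) / 12) × 10 = 184.0000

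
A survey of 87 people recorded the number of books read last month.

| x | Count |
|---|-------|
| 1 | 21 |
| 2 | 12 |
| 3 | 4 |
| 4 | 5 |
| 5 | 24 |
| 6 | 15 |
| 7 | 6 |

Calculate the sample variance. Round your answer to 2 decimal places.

4.36

Values: 1, 2, 3, 4, 5, 6, 7
n = 87, Σfx = 329, mean = 3.7816
Σfx² = 1619
Σf(x − x̄)² = Σfx² − (Σfx)²/n = 1619 − 329²/87 = 374.8506
Sample variance = 374.8506 / 86 = 4.3587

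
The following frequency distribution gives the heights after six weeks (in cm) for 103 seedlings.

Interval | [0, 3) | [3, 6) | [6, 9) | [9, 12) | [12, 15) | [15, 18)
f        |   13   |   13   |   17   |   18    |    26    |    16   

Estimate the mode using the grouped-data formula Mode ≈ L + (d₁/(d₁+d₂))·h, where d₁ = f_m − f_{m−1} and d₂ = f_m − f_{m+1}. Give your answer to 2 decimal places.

13.33

Modal class: [12, 15) (highest frequency 26).
d₁ = 26 − 18 = 8, d₂ = 26 − 16 = 10
Mode ≈ 12 + (8/(8+10)) × 3 = 12 + 1.3333 = 13.3333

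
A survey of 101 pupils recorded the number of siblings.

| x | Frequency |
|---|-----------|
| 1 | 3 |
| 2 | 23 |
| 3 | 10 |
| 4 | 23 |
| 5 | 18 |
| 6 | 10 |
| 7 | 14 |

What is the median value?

Cumulative frequencies: 3, 26, 36, 59, 77, 87, 101
n = 101, so the median is the value in position (n+1)/2 = 51.
Position 51 falls at value 4.

4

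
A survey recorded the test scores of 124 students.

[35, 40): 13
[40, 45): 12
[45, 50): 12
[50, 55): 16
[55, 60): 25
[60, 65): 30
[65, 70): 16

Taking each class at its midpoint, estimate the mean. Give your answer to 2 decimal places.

54.84

Midpoints: 37.5, 42.5, 47.5, 52.5, 57.5, 62.5, 67.5
Σfm = 13×37.5 + 12×42.5 + 12×47.5 + 16×52.5 + 25×57.5 + 30×62.5 + 16×67.5 = 6800
n = Σf = 124
Mean = 6800 / 124 = 54.8387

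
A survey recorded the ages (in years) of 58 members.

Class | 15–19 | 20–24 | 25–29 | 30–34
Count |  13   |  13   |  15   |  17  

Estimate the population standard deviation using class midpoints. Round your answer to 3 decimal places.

Midpoints: 17, 22, 27, 32
n = 58, Σfm = 1456, mean = 25.1034
Σfm² = 38392
Σf(m − x̄)² = Σfm² − (Σfm)²/n = 38392 − 1456²/58 = 1841.3793
Population variance = 1841.3793 / 58 = 31.7479
Standard deviation = √31.7479 = 5.6345

5.635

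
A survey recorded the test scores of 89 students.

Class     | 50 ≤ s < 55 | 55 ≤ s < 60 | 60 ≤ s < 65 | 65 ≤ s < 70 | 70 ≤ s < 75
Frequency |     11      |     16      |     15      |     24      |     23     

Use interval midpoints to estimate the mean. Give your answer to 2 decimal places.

Midpoints: 52.5, 57.5, 62.5, 67.5, 72.5
Σfm = 11×52.5 + 16×57.5 + 15×62.5 + 24×67.5 + 23×72.5 = 5722.5
n = Σf = 89
Mean = 5722.5 / 89 = 64.2978

64.30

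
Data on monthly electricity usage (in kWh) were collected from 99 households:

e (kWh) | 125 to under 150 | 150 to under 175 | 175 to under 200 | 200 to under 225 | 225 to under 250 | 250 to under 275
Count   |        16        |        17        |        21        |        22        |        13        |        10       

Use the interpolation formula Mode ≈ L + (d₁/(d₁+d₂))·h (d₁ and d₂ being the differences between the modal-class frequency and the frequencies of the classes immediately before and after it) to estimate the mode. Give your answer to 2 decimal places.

Modal class: 200 to under 225 (highest frequency 22).
d₁ = 22 − 21 = 1, d₂ = 22 − 13 = 9
Mode ≈ 200 + (1/(1+9)) × 25 = 200 + 2.5000 = 202.5000

202.50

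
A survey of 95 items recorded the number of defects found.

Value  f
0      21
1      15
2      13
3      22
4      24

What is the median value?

2

Cumulative frequencies: 21, 36, 49, 71, 95
n = 95, so the median is the value in position (n+1)/2 = 48.
Position 48 falls at value 2.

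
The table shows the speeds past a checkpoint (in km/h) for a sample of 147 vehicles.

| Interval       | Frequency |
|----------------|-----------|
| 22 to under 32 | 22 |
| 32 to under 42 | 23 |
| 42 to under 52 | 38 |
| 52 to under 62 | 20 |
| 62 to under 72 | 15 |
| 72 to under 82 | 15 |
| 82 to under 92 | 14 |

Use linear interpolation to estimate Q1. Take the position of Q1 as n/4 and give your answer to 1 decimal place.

38.4

Cumulative frequencies: 22, 45, 83, 103, 118, 133, 147
n = 147; position = n/4 = 36.75.
This falls in the class 32 to under 42: L = 32, F = 22, f = 23, h = 10.
Lower quartile ≈ 32 + ((36.75 − 22) / 23) × 10 = 38.4130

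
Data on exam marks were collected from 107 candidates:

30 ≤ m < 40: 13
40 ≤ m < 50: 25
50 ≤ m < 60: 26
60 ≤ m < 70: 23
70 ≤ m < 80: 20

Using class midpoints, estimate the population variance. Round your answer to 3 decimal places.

Midpoints: 35, 45, 55, 65, 75
n = 107, Σfm = 6005, mean = 56.1215
Σfm² = 354875
Σf(m − x̄)² = Σfm² − (Σfm)²/n = 354875 − 6005²/107 = 17865.4206
Population variance = 17865.4206 / 107 = 166.9665

166.967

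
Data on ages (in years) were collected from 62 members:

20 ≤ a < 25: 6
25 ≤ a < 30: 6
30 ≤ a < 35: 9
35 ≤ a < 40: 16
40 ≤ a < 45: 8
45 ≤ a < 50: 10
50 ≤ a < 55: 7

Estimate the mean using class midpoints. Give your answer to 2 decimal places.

38.31

Midpoints: 22.5, 27.5, 32.5, 37.5, 42.5, 47.5, 52.5
Σfm = 6×22.5 + 6×27.5 + 9×32.5 + 16×37.5 + 8×42.5 + 10×47.5 + 7×52.5 = 2375
n = Σf = 62
Mean = 2375 / 62 = 38.3065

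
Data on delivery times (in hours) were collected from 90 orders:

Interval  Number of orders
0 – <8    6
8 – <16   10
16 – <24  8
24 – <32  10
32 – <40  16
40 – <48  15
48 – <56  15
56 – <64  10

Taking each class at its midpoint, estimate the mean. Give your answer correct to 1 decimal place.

Midpoints: 4, 12, 20, 28, 36, 44, 52, 60
Σfm = 6×4 + 10×12 + 8×20 + 10×28 + 16×36 + 15×44 + 15×52 + 10×60 = 3200
n = Σf = 90
Mean = 3200 / 90 = 35.5556

35.6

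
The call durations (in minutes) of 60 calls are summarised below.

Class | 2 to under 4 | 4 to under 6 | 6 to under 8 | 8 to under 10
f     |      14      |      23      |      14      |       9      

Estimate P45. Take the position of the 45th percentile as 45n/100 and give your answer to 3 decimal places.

Cumulative frequencies: 14, 37, 51, 60
n = 60; position = 45n/100 = 27.
This falls in the class 4 to under 6: L = 4, F = 14, f = 23, h = 2.
45th percentile ≈ 4 + ((27 − 14) / 23) × 2 = 5.1304

5.130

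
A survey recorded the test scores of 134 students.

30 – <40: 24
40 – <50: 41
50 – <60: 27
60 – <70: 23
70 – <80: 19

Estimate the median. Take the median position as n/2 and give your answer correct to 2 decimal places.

50.74

Cumulative frequencies: 24, 65, 92, 115, 134
n = 134; position = n/2 = 67.
This falls in the class 50 – <60: L = 50, F = 65, f = 27, h = 10.
Median ≈ 50 + ((67 − 65) / 27) × 10 = 50.7407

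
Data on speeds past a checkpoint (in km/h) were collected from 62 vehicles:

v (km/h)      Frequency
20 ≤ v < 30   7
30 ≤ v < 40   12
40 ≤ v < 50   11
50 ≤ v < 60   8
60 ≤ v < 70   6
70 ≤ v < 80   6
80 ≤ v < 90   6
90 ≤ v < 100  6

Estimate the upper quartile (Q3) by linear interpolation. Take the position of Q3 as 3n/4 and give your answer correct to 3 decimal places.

Cumulative frequencies: 7, 19, 30, 38, 44, 50, 56, 62
n = 62; position = 3n/4 = 46.5.
This falls in the class 70 ≤ v < 80: L = 70, F = 44, f = 6, h = 10.
Upper quartile ≈ 70 + ((46.5 − 44) / 6) × 10 = 74.1667

74.167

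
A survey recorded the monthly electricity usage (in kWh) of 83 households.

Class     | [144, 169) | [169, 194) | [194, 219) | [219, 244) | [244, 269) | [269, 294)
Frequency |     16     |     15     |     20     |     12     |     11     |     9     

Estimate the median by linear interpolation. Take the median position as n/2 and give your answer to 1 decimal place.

Cumulative frequencies: 16, 31, 51, 63, 74, 83
n = 83; position = n/2 = 41.5.
This falls in the class [194, 219): L = 194, F = 31, f = 20, h = 25.
Median ≈ 194 + ((41.5 − 31) / 20) × 25 = 207.1250

207.1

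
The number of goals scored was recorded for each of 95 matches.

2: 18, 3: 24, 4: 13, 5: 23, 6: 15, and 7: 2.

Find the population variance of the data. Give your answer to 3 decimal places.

Values: 2, 3, 4, 5, 6, 7
n = 95, Σfx = 379, mean = 3.9895
Σfx² = 1709
Σf(x − x̄)² = Σfx² − (Σfx)²/n = 1709 − 379²/95 = 196.9895
Population variance = 196.9895 / 95 = 2.0736

2.074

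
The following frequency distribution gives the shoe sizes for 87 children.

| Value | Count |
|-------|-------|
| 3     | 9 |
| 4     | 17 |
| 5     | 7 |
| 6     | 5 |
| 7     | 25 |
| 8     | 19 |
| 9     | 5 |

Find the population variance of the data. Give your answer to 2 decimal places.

3.46

Values: 3, 4, 5, 6, 7, 8, 9
n = 87, Σfx = 532, mean = 6.1149
Σfx² = 3554
Σf(x − x̄)² = Σfx² − (Σfx)²/n = 3554 − 532²/87 = 300.8506
Population variance = 300.8506 / 87 = 3.4581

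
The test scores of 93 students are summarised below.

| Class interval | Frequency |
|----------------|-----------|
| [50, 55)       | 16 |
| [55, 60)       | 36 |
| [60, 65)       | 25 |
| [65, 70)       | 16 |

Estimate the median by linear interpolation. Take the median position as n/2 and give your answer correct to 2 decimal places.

Cumulative frequencies: 16, 52, 77, 93
n = 93; position = n/2 = 46.5.
This falls in the class [55, 60): L = 55, F = 16, f = 36, h = 5.
Median ≈ 55 + ((46.5 − 16) / 36) × 5 = 59.2361

59.24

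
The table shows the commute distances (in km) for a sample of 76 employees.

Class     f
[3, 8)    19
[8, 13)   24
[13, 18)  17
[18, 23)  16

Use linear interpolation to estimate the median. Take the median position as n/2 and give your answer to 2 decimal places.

Cumulative frequencies: 19, 43, 60, 76
n = 76; position = n/2 = 38.
This falls in the class [8, 13): L = 8, F = 19, f = 24, h = 5.
Median ≈ 8 + ((38 − 19) / 24) × 5 = 11.9583

11.96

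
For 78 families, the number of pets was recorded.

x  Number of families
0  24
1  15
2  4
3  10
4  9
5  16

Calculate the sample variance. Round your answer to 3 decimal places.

Values: 0, 1, 2, 3, 4, 5
n = 78, Σfx = 169, mean = 2.1667
Σfx² = 665
Σf(x − x̄)² = Σfx² − (Σfx)²/n = 665 − 169²/78 = 298.8333
Sample variance = 298.8333 / 77 = 3.8810

3.881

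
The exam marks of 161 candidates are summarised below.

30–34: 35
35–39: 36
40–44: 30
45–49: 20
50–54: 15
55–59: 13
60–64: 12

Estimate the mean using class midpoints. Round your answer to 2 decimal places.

42.96

Midpoints: 32, 37, 42, 47, 52, 57, 62
Σfm = 35×32 + 36×37 + 30×42 + 20×47 + 15×52 + 13×57 + 12×62 = 6917
n = Σf = 161
Mean = 6917 / 161 = 42.9627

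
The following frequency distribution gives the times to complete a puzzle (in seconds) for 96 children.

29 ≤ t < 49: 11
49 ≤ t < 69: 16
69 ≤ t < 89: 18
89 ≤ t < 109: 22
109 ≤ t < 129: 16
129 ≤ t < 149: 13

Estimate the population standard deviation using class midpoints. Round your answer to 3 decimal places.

Midpoints: 39, 59, 79, 99, 119, 139
n = 96, Σfm = 8684, mean = 90.4583
Σfm² = 878136
Σf(m − x̄)² = Σfm² − (Σfm)²/n = 878136 − 8684²/96 = 92595.8333
Population variance = 92595.8333 / 96 = 964.5399
Standard deviation = √964.5399 = 31.0570

31.057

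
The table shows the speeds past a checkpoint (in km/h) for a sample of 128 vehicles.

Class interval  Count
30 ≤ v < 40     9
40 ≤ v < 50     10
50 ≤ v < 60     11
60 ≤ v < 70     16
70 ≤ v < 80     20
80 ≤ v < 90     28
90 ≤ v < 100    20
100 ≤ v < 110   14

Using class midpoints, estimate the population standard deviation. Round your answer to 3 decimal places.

Midpoints: 35, 45, 55, 65, 75, 85, 95, 105
n = 128, Σfm = 9660, mean = 75.4688
Σfm² = 781800
Σf(m − x̄)² = Σfm² − (Σfm)²/n = 781800 − 9660²/128 = 52771.8750
Population variance = 52771.8750 / 128 = 412.2803
Standard deviation = √412.2803 = 20.3047

20.305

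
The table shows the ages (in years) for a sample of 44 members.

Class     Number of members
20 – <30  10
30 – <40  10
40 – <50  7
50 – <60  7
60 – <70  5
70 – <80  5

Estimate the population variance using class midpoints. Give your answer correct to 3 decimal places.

Midpoints: 25, 35, 45, 55, 65, 75
n = 44, Σfm = 2000, mean = 45.4545
Σfm² = 103100
Σf(m − x̄)² = Σfm² − (Σfm)²/n = 103100 − 2000²/44 = 12190.9091
Population variance = 12190.9091 / 44 = 277.0661

277.066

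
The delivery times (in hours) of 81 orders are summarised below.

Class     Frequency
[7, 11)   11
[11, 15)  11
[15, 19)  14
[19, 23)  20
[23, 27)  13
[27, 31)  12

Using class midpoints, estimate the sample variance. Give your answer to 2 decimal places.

Midpoints: 9, 13, 17, 21, 25, 29
n = 81, Σfm = 1573, mean = 19.4198
Σfm² = 33833
Σf(m − x̄)² = Σfm² − (Σfm)²/n = 33833 − 1573²/81 = 3285.7284
Sample variance = 3285.7284 / 80 = 41.0716

41.07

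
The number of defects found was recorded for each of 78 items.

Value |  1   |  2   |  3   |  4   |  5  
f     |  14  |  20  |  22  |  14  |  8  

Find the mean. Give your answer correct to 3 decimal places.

2.769

Values: 1, 2, 3, 4, 5
Σfx = 14×1 + 20×2 + 22×3 + 14×4 + 8×5 = 216
n = Σf = 78
Mean = 216 / 78 = 2.7692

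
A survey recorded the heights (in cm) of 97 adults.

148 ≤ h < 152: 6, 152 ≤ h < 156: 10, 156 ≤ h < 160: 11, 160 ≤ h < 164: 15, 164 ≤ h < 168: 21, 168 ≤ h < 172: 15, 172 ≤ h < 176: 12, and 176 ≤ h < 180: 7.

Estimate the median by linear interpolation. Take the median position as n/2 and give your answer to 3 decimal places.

165.238

Cumulative frequencies: 6, 16, 27, 42, 63, 78, 90, 97
n = 97; position = n/2 = 48.5.
This falls in the class 164 ≤ h < 168: L = 164, F = 42, f = 21, h = 4.
Median ≈ 164 + ((48.5 − 42) / 21) × 4 = 165.2381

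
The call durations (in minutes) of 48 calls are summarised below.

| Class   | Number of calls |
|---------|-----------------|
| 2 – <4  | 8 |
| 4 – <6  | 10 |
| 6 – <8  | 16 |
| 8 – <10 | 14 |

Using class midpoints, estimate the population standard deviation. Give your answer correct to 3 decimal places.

2.102

Midpoints: 3, 5, 7, 9
n = 48, Σfm = 312, mean = 6.5000
Σfm² = 2240
Σf(m − x̄)² = Σfm² − (Σfm)²/n = 2240 − 312²/48 = 212.0000
Population variance = 212.0000 / 48 = 4.4167
Standard deviation = √4.4167 = 2.1016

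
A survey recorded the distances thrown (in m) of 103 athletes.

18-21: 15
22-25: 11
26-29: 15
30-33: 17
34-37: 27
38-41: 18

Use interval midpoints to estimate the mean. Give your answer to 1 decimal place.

Midpoints: 19.5, 23.5, 27.5, 31.5, 35.5, 39.5
Σfm = 15×19.5 + 11×23.5 + 15×27.5 + 17×31.5 + 27×35.5 + 18×39.5 = 3168.5
n = Σf = 103
Mean = 3168.5 / 103 = 30.7621

30.8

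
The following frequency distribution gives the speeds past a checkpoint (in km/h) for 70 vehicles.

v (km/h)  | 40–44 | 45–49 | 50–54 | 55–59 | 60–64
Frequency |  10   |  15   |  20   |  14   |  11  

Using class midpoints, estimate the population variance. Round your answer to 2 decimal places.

Midpoints: 42, 47, 52, 57, 62
n = 70, Σfm = 3645, mean = 52.0714
Σfm² = 192625
Σf(m − x̄)² = Σfm² − (Σfm)²/n = 192625 − 3645²/70 = 2824.6429
Population variance = 2824.6429 / 70 = 40.3520

40.35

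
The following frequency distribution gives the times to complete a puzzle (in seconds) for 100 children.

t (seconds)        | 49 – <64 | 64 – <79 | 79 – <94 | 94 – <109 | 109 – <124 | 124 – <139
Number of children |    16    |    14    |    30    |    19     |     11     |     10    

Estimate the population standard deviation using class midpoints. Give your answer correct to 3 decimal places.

22.487

Midpoints: 56.5, 71.5, 86.5, 101.5, 116.5, 131.5
n = 100, Σfm = 9025, mean = 90.2500
Σfm² = 865075
Σf(m − x̄)² = Σfm² − (Σfm)²/n = 865075 − 9025²/100 = 50568.7500
Population variance = 50568.7500 / 100 = 505.6875
Standard deviation = √505.6875 = 22.4875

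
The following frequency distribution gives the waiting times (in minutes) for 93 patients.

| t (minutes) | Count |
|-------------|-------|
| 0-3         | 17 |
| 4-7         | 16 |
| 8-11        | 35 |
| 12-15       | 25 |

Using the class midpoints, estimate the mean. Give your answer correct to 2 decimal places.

8.42

Midpoints: 1.5, 5.5, 9.5, 13.5
Σfm = 17×1.5 + 16×5.5 + 35×9.5 + 25×13.5 = 783.5
n = Σf = 93
Mean = 783.5 / 93 = 8.4247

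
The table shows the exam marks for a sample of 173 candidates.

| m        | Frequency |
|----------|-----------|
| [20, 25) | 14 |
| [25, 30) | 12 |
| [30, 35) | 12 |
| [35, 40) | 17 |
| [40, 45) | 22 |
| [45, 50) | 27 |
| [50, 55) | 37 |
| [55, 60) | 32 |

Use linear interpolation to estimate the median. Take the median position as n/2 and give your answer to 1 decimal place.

46.8

Cumulative frequencies: 14, 26, 38, 55, 77, 104, 141, 173
n = 173; position = n/2 = 86.5.
This falls in the class [45, 50): L = 45, F = 77, f = 27, h = 5.
Median ≈ 45 + ((86.5 − 77) / 27) × 5 = 46.7593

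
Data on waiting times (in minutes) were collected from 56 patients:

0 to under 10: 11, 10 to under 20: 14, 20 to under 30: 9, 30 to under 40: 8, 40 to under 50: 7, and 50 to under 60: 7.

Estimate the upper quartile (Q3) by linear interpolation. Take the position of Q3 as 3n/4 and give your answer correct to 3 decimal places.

40.000

Cumulative frequencies: 11, 25, 34, 42, 49, 56
n = 56; position = 3n/4 = 42.
This falls in the class 30 to under 40: L = 30, F = 34, f = 8, h = 10.
Upper quartile ≈ 30 + ((42 − 34) / 8) × 10 = 40.0000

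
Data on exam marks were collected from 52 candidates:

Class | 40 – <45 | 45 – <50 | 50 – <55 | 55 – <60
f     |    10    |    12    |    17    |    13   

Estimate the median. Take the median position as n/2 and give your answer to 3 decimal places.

Cumulative frequencies: 10, 22, 39, 52
n = 52; position = n/2 = 26.
This falls in the class 50 – <55: L = 50, F = 22, f = 17, h = 5.
Median ≈ 50 + ((26 − 22) / 17) × 5 = 51.1765

51.176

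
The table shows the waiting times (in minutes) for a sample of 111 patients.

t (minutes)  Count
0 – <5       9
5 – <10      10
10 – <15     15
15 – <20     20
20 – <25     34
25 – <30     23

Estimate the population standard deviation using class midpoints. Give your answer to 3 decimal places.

Midpoints: 2.5, 7.5, 12.5, 17.5, 22.5, 27.5
n = 111, Σfm = 2032.5, mean = 18.3108
Σfm² = 43693.75
Σf(m − x̄)² = Σfm² − (Σfm)²/n = 43693.75 − 2032.5²/111 = 6477.0270
Population variance = 6477.0270 / 111 = 58.3516
Standard deviation = √58.3516 = 7.6388

7.639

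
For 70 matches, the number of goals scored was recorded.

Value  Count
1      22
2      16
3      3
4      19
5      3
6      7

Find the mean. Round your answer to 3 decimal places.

2.800

Values: 1, 2, 3, 4, 5, 6
Σfx = 22×1 + 16×2 + 3×3 + 19×4 + 3×5 + 7×6 = 196
n = Σf = 70
Mean = 196 / 70 = 2.8000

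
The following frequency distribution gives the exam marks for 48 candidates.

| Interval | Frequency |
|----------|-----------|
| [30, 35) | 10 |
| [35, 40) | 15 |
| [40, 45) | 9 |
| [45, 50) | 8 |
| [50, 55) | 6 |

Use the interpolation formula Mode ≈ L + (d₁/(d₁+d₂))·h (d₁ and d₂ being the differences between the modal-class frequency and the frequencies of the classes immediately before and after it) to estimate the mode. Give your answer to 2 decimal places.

37.27

Modal class: [35, 40) (highest frequency 15).
d₁ = 15 − 10 = 5, d₂ = 15 − 9 = 6
Mode ≈ 35 + (5/(5+6)) × 5 = 35 + 2.2727 = 37.2727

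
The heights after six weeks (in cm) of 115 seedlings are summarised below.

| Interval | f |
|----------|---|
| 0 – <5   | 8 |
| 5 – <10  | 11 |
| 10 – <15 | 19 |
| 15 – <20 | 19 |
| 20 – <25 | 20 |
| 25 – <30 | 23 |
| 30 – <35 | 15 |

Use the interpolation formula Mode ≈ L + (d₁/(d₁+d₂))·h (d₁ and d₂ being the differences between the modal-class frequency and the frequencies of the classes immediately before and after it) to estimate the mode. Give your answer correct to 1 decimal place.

26.4

Modal class: 25 – <30 (highest frequency 23).
d₁ = 23 − 20 = 3, d₂ = 23 − 15 = 8
Mode ≈ 25 + (3/(3+8)) × 5 = 25 + 1.3636 = 26.3636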